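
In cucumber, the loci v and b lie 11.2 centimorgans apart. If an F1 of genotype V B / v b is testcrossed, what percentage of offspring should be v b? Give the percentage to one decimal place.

44.4%

A map distance of 11.2 centimorgans corresponds to a recombination frequency of 0.112.
The F1 is V B / v b, so v b is a parental gamete class with expected frequency (1 − r)/2 = 0.888/2 = 0.4440.
That is 0.4440 = 44.4% of the progeny.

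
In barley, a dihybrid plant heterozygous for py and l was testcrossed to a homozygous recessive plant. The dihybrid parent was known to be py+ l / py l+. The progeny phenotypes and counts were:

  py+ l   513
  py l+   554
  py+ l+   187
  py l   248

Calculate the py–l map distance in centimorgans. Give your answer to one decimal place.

29.0 centimorgans

The recombinant classes are py+ l+ and py l: 187 + 248 = 435.
Recombination frequency = 435/1502 = 0.2896 ≈ 29.0%, i.e. 29.0 centimorgans.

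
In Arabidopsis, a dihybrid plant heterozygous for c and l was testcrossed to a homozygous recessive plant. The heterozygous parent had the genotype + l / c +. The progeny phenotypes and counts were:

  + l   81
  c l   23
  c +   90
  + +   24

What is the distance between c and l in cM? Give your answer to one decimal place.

21.6 cM

The recombinant classes are + + and c l: 24 + 23 = 47.
Recombination frequency = 47/218 = 0.2156 ≈ 21.6%, i.e. 21.6 cM.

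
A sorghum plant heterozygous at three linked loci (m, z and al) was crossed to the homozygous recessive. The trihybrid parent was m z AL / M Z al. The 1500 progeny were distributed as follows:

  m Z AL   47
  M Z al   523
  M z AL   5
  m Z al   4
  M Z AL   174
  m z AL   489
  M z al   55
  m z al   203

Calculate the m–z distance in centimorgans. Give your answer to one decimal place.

7.4 centimorgans

The two rarest classes, M z AL and m Z al, are the double crossovers. Comparing them with the parentals, only the m allele has switched, so m is the middle locus and the order is z – m – al.
Crossovers in the z–m interval produce the single-crossover classes m Z AL and M z al (47 + 55 = 102) plus the double crossovers (9).
RF(z–m) = (102 + 9) / 1500 = 111/1500 = 0.0740 → 7.4 centimorgans.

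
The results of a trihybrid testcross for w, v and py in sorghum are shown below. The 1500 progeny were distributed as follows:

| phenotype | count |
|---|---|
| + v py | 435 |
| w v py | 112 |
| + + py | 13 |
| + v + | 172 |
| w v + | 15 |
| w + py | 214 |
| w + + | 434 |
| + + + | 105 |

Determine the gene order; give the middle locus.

v

The two most frequent reciprocal classes, + v py and w + +, are the parental types, so the F1 was + v py / w + +.
The two rarest classes, + + py and w v +, are the double crossovers. Comparing them with the parentals, only the v allele has switched, so v is the middle locus and the order is w – v – py.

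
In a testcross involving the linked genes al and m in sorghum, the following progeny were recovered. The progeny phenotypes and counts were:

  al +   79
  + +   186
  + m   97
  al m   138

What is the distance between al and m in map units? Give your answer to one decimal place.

The two most frequent classes, + + (186) and al m (138), are the parental types, so the F1 was + + / al m.
The recombinant classes are + m and al +: 97 + 79 = 176.
Recombination frequency = 176/500 = 0.3520 ≈ 35.2%, i.e. 35.2 map units.

35.2 map units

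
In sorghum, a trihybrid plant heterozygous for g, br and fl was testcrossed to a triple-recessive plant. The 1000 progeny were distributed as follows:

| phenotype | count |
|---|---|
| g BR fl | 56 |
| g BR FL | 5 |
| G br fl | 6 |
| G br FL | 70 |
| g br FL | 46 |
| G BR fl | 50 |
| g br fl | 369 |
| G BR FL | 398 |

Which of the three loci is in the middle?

g

The two most frequent reciprocal classes, G BR FL and g br fl, are the parental types, so the F1 was G BR FL / g br fl.
The two rarest classes, g BR FL and G br fl, are the double crossovers. Comparing them with the parentals, only the g allele has switched, so g is the middle locus and the order is br – g – fl.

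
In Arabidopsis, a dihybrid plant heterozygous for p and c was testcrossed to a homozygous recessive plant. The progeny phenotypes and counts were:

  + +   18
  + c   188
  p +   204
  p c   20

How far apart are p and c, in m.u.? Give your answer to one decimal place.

8.8 m.u.

The two most frequent classes, + c (188) and p + (204), are the parental types, so the F1 was + c / p +.
The recombinant classes are + + and p c: 18 + 20 = 38.
Recombination frequency = 38/430 = 0.0884 ≈ 8.8%, i.e. 8.8 m.u.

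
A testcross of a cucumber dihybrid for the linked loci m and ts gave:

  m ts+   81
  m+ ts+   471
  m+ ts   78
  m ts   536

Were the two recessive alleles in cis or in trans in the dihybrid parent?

cis

The two most frequent classes are m+ ts+ (471) and m ts (536); these are the parental (non-recombinant) types.
So the F1 carried m+ ts+ on one chromosome and m ts on the other — the recessive alleles are on the same chromosome (cis / coupling).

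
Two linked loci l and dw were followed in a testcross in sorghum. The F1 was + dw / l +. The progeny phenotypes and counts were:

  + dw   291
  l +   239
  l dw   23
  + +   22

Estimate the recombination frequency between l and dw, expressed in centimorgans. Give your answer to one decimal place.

The recombinant classes are + + and l dw: 22 + 23 = 45.
Recombination frequency = 45/575 = 0.0783 ≈ 7.8%, i.e. 7.8 centimorgans.

7.8 centimorgans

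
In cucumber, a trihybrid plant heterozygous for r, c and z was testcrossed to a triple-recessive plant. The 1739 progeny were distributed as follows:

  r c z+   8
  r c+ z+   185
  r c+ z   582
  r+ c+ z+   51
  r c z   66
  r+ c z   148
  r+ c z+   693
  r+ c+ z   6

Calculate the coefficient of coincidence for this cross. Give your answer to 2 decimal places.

0.54

The two most frequent reciprocal classes, r+ c z+ and r c+ z, are the parental types, so the F1 was r+ c z+ / r c+ z.
The two rarest classes, r c z+ and r+ c+ z, are the double crossovers. Comparing them with the parentals, only the r allele has switched, so r is the middle locus and the order is z – r – c.
z–r: (333 + 14)/1739 = 0.1995; r–c: (117 + 14)/1739 = 0.0753.
Expected DCO frequency = 0.1995 × 0.0753 ≈ 0.01502; observed = 14/1739 ≈ 0.00805.
Coefficient of coincidence = 0.00805/0.01502 ≈ 0.54.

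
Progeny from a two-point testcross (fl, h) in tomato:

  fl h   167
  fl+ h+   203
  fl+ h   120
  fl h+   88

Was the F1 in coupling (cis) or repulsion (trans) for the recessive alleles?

The two most frequent classes are fl+ h+ (203) and fl h (167); these are the parental (non-recombinant) types.
So the F1 carried fl+ h+ on one chromosome and fl h on the other — the recessive alleles are on the same chromosome (cis / coupling).

cis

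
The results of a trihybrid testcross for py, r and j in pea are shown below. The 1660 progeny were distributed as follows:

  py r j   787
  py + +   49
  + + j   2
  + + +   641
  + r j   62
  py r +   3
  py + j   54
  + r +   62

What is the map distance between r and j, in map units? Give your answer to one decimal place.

7.3 map units

The two most frequent reciprocal classes, py r j and + + +, are the parental types, so the F1 was py r j / + + +.
The two rarest classes, py r + and + + j, are the double crossovers. Comparing them with the parentals, only the j allele has switched, so j is the middle locus and the order is py – j – r.
Crossovers in the j–r interval produce the single-crossover classes py + j and + r + (54 + 62 = 116) plus the double crossovers (5).
RF(j–r) = (116 + 5) / 1660 = 121/1660 = 0.0729 → 7.3 map units.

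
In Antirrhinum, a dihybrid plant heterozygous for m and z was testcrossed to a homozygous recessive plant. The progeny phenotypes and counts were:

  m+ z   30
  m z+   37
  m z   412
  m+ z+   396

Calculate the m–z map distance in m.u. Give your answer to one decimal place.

7.7 m.u.

The two most frequent classes, m+ z+ (396) and m z (412), are the parental types, so the F1 was m+ z+ / m z.
The recombinant classes are m+ z and m z+: 30 + 37 = 67.
Recombination frequency = 67/875 = 0.0766 ≈ 7.7%, i.e. 7.7 m.u.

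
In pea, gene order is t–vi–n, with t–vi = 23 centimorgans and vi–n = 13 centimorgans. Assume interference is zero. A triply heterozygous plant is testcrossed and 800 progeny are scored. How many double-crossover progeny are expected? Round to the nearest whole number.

Map distances give recombination frequencies of 0.230 and 0.130 for the two intervals.
With no interference, expected double-crossover frequency = 0.230 × 0.130 = 0.02990.
Expected number = 0.02990 × 800 = 23.92 ≈ 24.

24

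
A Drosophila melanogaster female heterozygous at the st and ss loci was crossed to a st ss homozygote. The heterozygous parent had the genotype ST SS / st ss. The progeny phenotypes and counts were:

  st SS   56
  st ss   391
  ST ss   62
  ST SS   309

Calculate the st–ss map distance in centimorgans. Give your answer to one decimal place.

14.4 centimorgans

The recombinant classes are ST ss and st SS: 62 + 56 = 118.
Recombination frequency = 118/818 = 0.1443 ≈ 14.4%, i.e. 14.4 centimorgans.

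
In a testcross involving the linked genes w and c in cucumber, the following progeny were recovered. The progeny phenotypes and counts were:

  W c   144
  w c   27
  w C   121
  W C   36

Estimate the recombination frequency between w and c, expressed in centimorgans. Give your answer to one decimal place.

The two most frequent classes, W c (144) and w C (121), are the parental types, so the F1 was W c / w C.
The recombinant classes are W C and w c: 36 + 27 = 63.
Recombination frequency = 63/328 = 0.1921 ≈ 19.2%, i.e. 19.2 centimorgans.

19.2 centimorgans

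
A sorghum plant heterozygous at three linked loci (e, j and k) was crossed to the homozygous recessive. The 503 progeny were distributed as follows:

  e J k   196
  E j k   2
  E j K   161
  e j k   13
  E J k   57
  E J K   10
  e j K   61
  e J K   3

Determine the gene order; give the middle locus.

The two most frequent reciprocal classes, e J k and E j K, are the parental types, so the F1 was e J k / E j K.
The two rarest classes, e J K and E j k, are the double crossovers. Comparing them with the parentals, only the k allele has switched, so k is the middle locus and the order is j – k – e.

k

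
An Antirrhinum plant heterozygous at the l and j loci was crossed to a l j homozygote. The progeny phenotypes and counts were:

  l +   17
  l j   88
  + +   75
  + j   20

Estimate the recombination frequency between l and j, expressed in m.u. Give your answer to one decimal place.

The two most frequent classes, + + (75) and l j (88), are the parental types, so the F1 was + + / l j.
The recombinant classes are + j and l +: 20 + 17 = 37.
Recombination frequency = 37/200 = 0.1850 ≈ 18.5%, i.e. 18.5 m.u.

18.5 m.u.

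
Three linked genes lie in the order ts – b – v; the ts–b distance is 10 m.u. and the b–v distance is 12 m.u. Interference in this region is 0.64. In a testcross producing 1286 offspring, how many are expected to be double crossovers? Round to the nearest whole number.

Map distances give recombination frequencies of 0.100 and 0.120 for the two intervals.
With interference 0.64 (so coincidence = 0.36), expected double-crossover frequency = 0.100 × 0.120 × 0.36 = 0.00432.
Expected number = 0.00432 × 1286 = 5.56 ≈ 6.

6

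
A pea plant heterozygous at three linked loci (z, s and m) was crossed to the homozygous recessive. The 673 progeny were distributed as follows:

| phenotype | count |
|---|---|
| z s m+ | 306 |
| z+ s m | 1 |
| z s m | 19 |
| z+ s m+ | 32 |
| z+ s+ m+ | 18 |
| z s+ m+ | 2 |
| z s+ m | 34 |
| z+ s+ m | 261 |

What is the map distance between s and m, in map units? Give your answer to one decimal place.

5.9 map units

The two most frequent reciprocal classes, z+ s+ m and z s m+, are the parental types, so the F1 was z+ s+ m / z s m+.
The two rarest classes, z+ s m and z s+ m+, are the double crossovers. Comparing them with the parentals, only the s allele has switched, so s is the middle locus and the order is z – s – m.
Crossovers in the s–m interval produce the single-crossover classes z+ s+ m+ and z s m (18 + 19 = 37) plus the double crossovers (3).
RF(s–m) = (37 + 3) / 673 = 40/673 = 0.0594 → 5.9 map units.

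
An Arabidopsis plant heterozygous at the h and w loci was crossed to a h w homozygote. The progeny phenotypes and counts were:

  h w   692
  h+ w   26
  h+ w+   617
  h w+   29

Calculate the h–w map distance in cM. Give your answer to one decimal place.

The two most frequent classes, h+ w+ (617) and h w (692), are the parental types, so the F1 was h+ w+ / h w.
The recombinant classes are h+ w and h w+: 26 + 29 = 55.
Recombination frequency = 55/1364 = 0.0403 ≈ 4.0%, i.e. 4.0 cM.

4.0 cM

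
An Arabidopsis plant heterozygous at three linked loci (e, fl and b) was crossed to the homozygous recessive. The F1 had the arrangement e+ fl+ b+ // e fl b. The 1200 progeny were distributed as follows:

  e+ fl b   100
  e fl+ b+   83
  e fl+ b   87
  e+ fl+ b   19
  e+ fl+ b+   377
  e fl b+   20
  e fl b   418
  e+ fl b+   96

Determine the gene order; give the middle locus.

b

The two rarest classes, e+ fl+ b and e fl b+, are the double crossovers. Comparing them with the parentals, only the b allele has switched, so b is the middle locus and the order is fl – b – e.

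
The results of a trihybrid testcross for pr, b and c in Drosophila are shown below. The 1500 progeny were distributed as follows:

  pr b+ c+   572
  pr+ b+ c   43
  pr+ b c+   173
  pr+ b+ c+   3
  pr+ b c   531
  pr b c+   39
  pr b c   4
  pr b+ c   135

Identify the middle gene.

The two most frequent reciprocal classes, pr+ b c and pr b+ c+, are the parental types, so the F1 was pr+ b c / pr b+ c+.
The two rarest classes, pr b c and pr+ b+ c+, are the double crossovers. Comparing them with the parentals, only the pr allele has switched, so pr is the middle locus and the order is c – pr – b.

pr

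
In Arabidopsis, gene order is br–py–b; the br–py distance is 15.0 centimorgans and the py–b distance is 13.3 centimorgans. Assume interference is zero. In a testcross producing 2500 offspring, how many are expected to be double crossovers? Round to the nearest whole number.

Map distances give recombination frequencies of 0.150 and 0.133 for the two intervals.
With no interference, expected double-crossover frequency = 0.150 × 0.133 = 0.01995.
Expected number = 0.01995 × 2500 = 49.88 ≈ 50.

50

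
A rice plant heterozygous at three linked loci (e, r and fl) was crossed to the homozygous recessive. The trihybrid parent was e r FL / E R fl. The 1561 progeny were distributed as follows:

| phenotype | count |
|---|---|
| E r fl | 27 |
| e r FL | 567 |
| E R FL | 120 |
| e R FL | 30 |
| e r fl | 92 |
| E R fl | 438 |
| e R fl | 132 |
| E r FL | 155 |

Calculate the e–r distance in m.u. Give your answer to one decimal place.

The two rarest classes, e R FL and E r fl, are the double crossovers. Comparing them with the parentals, only the r allele has switched, so r is the middle locus and the order is e – r – fl.
Crossovers in the e–r interval produce the single-crossover classes E r FL and e R fl (155 + 132 = 287) plus the double crossovers (57).
RF(e–r) = (287 + 57) / 1561 = 344/1561 = 0.2204 → 22.0 m.u.

22.0 m.u.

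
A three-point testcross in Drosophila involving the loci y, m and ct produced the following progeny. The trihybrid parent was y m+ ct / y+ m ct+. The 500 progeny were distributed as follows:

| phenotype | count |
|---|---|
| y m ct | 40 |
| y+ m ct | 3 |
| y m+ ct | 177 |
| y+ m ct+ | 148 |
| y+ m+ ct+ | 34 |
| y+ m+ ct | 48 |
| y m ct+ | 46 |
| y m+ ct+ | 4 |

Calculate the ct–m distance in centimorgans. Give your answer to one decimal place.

16.2 centimorgans

The two rarest classes, y m+ ct+ and y+ m ct, are the double crossovers. Comparing them with the parentals, only the ct allele has switched, so ct is the middle locus and the order is m – ct – y.
Crossovers in the m–ct interval produce the single-crossover classes y m ct and y+ m+ ct+ (40 + 34 = 74) plus the double crossovers (7).
RF(m–ct) = (74 + 7) / 500 = 81/500 = 0.1620 → 16.2 centimorgans.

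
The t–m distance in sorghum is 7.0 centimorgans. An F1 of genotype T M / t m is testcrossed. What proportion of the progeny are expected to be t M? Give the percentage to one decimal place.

A map distance of 7.0 centimorgans corresponds to a recombination frequency of 0.070.
The F1 is T M / t m, so t M is a recombinant gamete class with expected frequency r/2 = 0.070/2 = 0.0350.
That is 0.0350 = 3.5% of the progeny.

3.5%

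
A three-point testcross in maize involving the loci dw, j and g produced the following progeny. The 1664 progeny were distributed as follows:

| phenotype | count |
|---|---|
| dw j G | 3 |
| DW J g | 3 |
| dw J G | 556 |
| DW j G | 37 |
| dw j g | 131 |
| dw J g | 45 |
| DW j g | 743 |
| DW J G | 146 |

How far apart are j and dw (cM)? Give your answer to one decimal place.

The two most frequent reciprocal classes, dw J G and DW j g, are the parental types, so the F1 was dw J G / DW j g.
The two rarest classes, dw j G and DW J g, are the double crossovers. Comparing them with the parentals, only the j allele has switched, so j is the middle locus and the order is dw – j – g.
Crossovers in the dw–j interval produce the single-crossover classes DW J G and dw j g (146 + 131 = 277) plus the double crossovers (6).
RF(dw–j) = (277 + 6) / 1664 = 283/1664 = 0.1701 → 17.0 cM.

17.0 cM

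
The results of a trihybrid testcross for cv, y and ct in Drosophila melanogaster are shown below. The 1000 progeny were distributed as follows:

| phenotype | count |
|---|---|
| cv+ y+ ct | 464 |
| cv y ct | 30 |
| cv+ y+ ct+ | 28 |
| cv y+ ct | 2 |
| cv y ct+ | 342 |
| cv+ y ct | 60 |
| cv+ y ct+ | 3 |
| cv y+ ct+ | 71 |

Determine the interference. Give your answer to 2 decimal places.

The two most frequent reciprocal classes, cv+ y+ ct and cv y ct+, are the parental types, so the F1 was cv+ y+ ct / cv y ct+.
The two rarest classes, cv y+ ct and cv+ y ct+, are the double crossovers. Comparing them with the parentals, only the cv allele has switched, so cv is the middle locus and the order is ct – cv – y.
ct–cv: (58 + 5)/1000 = 0.0630; cv–y: (131 + 5)/1000 = 0.1360.
Expected DCO frequency = 0.0630 × 0.1360 ≈ 0.00857; observed = 5/1000 ≈ 0.00500.
Coefficient of coincidence = 0.00500/0.00857 ≈ 0.58; interference = 1 − 0.58 = 0.42.

0.42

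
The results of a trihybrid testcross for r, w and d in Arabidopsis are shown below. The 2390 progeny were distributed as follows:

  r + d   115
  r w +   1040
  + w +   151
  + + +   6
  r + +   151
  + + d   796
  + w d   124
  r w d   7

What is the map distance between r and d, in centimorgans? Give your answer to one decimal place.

The two most frequent reciprocal classes, + + d and r w +, are the parental types, so the F1 was + + d / r w +.
The two rarest classes, + + + and r w d, are the double crossovers. Comparing them with the parentals, only the d allele has switched, so d is the middle locus and the order is w – d – r.
Crossovers in the d–r interval produce the single-crossover classes r + d and + w + (115 + 151 = 266) plus the double crossovers (13).
RF(d–r) = (266 + 13) / 2390 = 279/2390 = 0.1167 → 11.7 centimorgans.

11.7 centimorgans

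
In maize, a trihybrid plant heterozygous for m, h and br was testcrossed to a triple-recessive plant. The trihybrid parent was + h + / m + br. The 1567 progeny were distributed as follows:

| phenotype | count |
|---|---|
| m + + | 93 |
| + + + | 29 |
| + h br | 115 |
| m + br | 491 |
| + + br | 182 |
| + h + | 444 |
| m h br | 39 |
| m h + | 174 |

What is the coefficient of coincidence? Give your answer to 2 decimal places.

The two rarest classes, + + + and m h br, are the double crossovers. Comparing them with the parentals, only the h allele has switched, so h is the middle locus and the order is m – h – br.
m–h: (356 + 68)/1567 = 0.2706; h–br: (208 + 68)/1567 = 0.1761.
Expected DCO frequency = 0.2706 × 0.1761 ≈ 0.04765; observed = 68/1567 ≈ 0.04340.
Coefficient of coincidence = 0.04340/0.04765 ≈ 0.91.

0.91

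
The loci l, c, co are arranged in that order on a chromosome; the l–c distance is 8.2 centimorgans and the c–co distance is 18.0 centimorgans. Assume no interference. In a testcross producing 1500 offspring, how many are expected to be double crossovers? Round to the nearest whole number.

22

Map distances give recombination frequencies of 0.082 and 0.180 for the two intervals.
With no interference, expected double-crossover frequency = 0.082 × 0.180 = 0.01476.
Expected number = 0.01476 × 1500 = 22.14 ≈ 22.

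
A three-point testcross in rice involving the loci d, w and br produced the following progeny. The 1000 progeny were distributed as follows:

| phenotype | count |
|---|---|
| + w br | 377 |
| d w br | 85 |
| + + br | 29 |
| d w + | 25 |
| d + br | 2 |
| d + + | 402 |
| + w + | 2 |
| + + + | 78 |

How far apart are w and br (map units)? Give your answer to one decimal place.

5.8 map units

The two most frequent reciprocal classes, d + + and + w br, are the parental types, so the F1 was d + + / + w br.
The two rarest classes, d + br and + w +, are the double crossovers. Comparing them with the parentals, only the br allele has switched, so br is the middle locus and the order is w – br – d.
Crossovers in the w–br interval produce the single-crossover classes d w + and + + br (25 + 29 = 54) plus the double crossovers (4).
RF(w–br) = (54 + 4) / 1000 = 58/1000 = 0.0580 → 5.8 map units.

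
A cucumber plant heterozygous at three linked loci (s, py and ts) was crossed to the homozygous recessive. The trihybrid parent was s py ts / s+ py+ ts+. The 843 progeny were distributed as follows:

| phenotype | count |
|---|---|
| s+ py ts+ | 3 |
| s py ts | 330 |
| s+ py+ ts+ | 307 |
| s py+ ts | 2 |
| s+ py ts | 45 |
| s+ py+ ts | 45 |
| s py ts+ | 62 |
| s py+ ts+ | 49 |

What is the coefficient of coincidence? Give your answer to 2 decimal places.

The two rarest classes, s py+ ts and s+ py ts+, are the double crossovers. Comparing them with the parentals, only the py allele has switched, so py is the middle locus and the order is ts – py – s.
ts–py: (107 + 5)/843 = 0.1329; py–s: (94 + 5)/843 = 0.1174.
Expected DCO frequency = 0.1329 × 0.1174 ≈ 0.01560; observed = 5/843 ≈ 0.00593.
Coefficient of coincidence = 0.00593/0.01560 ≈ 0.38.

0.38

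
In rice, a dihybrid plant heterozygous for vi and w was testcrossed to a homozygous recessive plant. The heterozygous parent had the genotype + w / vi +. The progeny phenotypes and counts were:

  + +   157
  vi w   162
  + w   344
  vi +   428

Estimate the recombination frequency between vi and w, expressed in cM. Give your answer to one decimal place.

29.2 cM

The recombinant classes are + + and vi w: 157 + 162 = 319.
Recombination frequency = 319/1091 = 0.2924 ≈ 29.2%, i.e. 29.2 cM.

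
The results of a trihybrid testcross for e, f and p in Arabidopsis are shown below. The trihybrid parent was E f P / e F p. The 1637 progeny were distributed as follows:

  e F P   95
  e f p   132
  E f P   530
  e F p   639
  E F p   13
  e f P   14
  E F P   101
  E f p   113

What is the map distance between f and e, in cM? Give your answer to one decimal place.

15.9 cM

The two rarest classes, e f P and E F p, are the double crossovers. Comparing them with the parentals, only the e allele has switched, so e is the middle locus and the order is p – e – f.
Crossovers in the e–f interval produce the single-crossover classes E F P and e f p (101 + 132 = 233) plus the double crossovers (27).
RF(e–f) = (233 + 27) / 1637 = 260/1637 = 0.1588 → 15.9 cM.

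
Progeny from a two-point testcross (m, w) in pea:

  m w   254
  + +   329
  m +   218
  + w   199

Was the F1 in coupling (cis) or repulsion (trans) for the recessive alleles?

The two most frequent classes are + + (329) and m w (254); these are the parental (non-recombinant) types.
So the F1 carried + + on one chromosome and m w on the other — the recessive alleles are on the same chromosome (cis / coupling).

cis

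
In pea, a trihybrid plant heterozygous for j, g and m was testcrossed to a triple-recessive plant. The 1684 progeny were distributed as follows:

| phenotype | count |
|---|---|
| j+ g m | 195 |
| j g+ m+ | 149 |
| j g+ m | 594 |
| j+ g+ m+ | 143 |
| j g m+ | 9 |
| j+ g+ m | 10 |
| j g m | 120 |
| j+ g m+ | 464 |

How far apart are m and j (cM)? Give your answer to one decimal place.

21.6 cM

The two most frequent reciprocal classes, j g+ m and j+ g m+, are the parental types, so the F1 was j g+ m / j+ g m+.
The two rarest classes, j+ g+ m and j g m+, are the double crossovers. Comparing them with the parentals, only the j allele has switched, so j is the middle locus and the order is m – j – g.
Crossovers in the m–j interval produce the single-crossover classes j g+ m+ and j+ g m (149 + 195 = 344) plus the double crossovers (19).
RF(m–j) = (344 + 19) / 1684 = 363/1684 = 0.2156 → 21.6 cM.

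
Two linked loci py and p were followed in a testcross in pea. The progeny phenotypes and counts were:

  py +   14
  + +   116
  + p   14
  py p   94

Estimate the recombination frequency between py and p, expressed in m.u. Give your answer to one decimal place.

The two most frequent classes, + + (116) and py p (94), are the parental types, so the F1 was + + / py p.
The recombinant classes are + p and py +: 14 + 14 = 28.
Recombination frequency = 28/238 = 0.1176 ≈ 11.8%, i.e. 11.8 m.u.

11.8 m.u.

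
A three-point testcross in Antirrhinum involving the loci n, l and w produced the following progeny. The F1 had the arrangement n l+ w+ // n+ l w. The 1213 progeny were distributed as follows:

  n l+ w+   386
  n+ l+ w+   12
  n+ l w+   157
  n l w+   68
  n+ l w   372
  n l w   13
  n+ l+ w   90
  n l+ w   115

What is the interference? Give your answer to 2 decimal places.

The two rarest classes, n+ l+ w+ and n l w, are the double crossovers. Comparing them with the parentals, only the n allele has switched, so n is the middle locus and the order is l – n – w.
l–n: (158 + 25)/1213 = 0.1509; n–w: (272 + 25)/1213 = 0.2448.
Expected DCO frequency = 0.1509 × 0.2448 ≈ 0.03694; observed = 25/1213 ≈ 0.02061.
Coefficient of coincidence = 0.02061/0.03694 ≈ 0.56; interference = 1 − 0.56 = 0.44.

0.44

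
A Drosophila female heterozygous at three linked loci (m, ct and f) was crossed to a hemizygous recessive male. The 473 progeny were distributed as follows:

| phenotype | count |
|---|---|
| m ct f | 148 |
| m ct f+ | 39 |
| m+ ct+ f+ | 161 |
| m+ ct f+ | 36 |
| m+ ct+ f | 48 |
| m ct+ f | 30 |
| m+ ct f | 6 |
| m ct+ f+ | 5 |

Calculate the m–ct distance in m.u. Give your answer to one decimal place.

16.3 m.u.

The two most frequent reciprocal classes, m ct f and m+ ct+ f+, are the parental types, so the F1 was m ct f / m+ ct+ f+.
The two rarest classes, m+ ct f and m ct+ f+, are the double crossovers. Comparing them with the parentals, only the m allele has switched, so m is the middle locus and the order is f – m – ct.
Crossovers in the m–ct interval produce the single-crossover classes m ct+ f and m+ ct f+ (30 + 36 = 66) plus the double crossovers (11).
RF(m–ct) = (66 + 11) / 473 = 77/473 = 0.1628 → 16.3 m.u.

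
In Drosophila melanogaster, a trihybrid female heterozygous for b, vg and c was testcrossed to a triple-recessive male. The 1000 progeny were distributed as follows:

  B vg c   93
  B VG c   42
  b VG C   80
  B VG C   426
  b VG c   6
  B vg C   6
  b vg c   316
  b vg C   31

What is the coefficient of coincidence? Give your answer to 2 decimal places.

0.76

The two most frequent reciprocal classes, B VG C and b vg c, are the parental types, so the F1 was B VG C / b vg c.
The two rarest classes, B vg C and b VG c, are the double crossovers. Comparing them with the parentals, only the vg allele has switched, so vg is the middle locus and the order is b – vg – c.
b–vg: (173 + 12)/1000 = 0.1850; vg–c: (73 + 12)/1000 = 0.0850.
Expected DCO frequency = 0.1850 × 0.0850 ≈ 0.01572; observed = 12/1000 ≈ 0.01200.
Coefficient of coincidence = 0.01200/0.01572 ≈ 0.76.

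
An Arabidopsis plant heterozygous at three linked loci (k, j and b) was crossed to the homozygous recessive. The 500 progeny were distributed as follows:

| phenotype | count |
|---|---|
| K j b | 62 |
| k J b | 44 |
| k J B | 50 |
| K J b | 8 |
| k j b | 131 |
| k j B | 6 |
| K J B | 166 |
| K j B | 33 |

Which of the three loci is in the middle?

The two most frequent reciprocal classes, k j b and K J B, are the parental types, so the F1 was k j b / K J B.
The two rarest classes, k j B and K J b, are the double crossovers. Comparing them with the parentals, only the b allele has switched, so b is the middle locus and the order is j – b – k.

b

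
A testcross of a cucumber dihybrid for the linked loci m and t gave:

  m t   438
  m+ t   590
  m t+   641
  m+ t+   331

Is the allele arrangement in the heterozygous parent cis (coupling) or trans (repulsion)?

The two most frequent classes are m+ t (590) and m t+ (641); these are the parental (non-recombinant) types.
So the F1 carried m+ t on one chromosome and m t+ on the other — the recessive alleles are on opposite chromosomes (trans / repulsion).

trans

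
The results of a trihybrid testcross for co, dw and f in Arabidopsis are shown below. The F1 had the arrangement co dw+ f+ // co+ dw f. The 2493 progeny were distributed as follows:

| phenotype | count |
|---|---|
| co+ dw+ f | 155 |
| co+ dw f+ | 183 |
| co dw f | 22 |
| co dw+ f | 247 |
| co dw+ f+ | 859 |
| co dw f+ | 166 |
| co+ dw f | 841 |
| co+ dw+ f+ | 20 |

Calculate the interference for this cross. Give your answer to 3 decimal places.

The two rarest classes, co+ dw+ f+ and co dw f, are the double crossovers. Comparing them with the parentals, only the co allele has switched, so co is the middle locus and the order is f – co – dw.
f–co: (430 + 42)/2493 = 0.1893; co–dw: (321 + 42)/2493 = 0.1456.
Expected DCO frequency = 0.1893 × 0.1456 ≈ 0.02756; observed = 42/2493 ≈ 0.01685.
Coefficient of coincidence = 0.01685/0.02756 ≈ 0.611; interference = 1 − 0.611 = 0.389.

0.389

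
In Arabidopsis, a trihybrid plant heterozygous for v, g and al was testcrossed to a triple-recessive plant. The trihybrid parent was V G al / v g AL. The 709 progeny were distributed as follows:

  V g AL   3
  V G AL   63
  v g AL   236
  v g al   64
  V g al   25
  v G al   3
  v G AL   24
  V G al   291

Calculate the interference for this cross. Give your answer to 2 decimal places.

0.42

The two rarest classes, v G al and V g AL, are the double crossovers. Comparing them with the parentals, only the v allele has switched, so v is the middle locus and the order is al – v – g.
al–v: (127 + 6)/709 = 0.1876; v–g: (49 + 6)/709 = 0.0776.
Expected DCO frequency = 0.1876 × 0.0776 ≈ 0.01456; observed = 6/709 ≈ 0.00846.
Coefficient of coincidence = 0.00846/0.01456 ≈ 0.58; interference = 1 − 0.58 = 0.42.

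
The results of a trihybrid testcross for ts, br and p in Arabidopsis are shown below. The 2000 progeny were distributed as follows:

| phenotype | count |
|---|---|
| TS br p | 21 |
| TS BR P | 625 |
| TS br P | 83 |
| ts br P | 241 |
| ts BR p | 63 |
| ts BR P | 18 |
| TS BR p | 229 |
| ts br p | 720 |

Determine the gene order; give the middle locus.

The two most frequent reciprocal classes, ts br p and TS BR P, are the parental types, so the F1 was ts br p / TS BR P.
The two rarest classes, TS br p and ts BR P, are the double crossovers. Comparing them with the parentals, only the ts allele has switched, so ts is the middle locus and the order is p – ts – br.

ts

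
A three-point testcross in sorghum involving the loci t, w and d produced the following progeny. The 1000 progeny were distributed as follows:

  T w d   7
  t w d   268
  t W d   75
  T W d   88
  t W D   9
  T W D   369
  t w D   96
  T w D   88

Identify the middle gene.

The two most frequent reciprocal classes, T W D and t w d, are the parental types, so the F1 was T W D / t w d.
The two rarest classes, t W D and T w d, are the double crossovers. Comparing them with the parentals, only the t allele has switched, so t is the middle locus and the order is d – t – w.

t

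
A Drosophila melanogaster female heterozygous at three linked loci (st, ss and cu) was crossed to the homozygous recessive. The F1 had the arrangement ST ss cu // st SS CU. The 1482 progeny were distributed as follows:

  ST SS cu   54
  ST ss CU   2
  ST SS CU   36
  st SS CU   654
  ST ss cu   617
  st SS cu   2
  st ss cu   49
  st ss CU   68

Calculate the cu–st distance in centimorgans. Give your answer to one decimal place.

6.0 centimorgans

The two rarest classes, ST ss CU and st SS cu, are the double crossovers. Comparing them with the parentals, only the cu allele has switched, so cu is the middle locus and the order is st – cu – ss.
Crossovers in the st–cu interval produce the single-crossover classes st ss cu and ST SS CU (49 + 36 = 85) plus the double crossovers (4).
RF(st–cu) = (85 + 4) / 1482 = 89/1482 = 0.0601 → 6.0 centimorgans.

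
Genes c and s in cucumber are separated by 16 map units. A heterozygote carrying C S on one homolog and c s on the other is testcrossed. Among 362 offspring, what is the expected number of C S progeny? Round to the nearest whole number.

152

A map distance of 16 map units corresponds to a recombination frequency of 0.160.
The F1 is C S / c s, so C S is a parental gamete class with expected frequency (1 − r)/2 = 0.840/2 = 0.4200.
Expected number = 0.4200 × 362 = 152.04 ≈ 152.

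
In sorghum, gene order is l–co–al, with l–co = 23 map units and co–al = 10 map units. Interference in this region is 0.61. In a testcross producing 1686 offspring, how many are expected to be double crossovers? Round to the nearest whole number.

Map distances give recombination frequencies of 0.230 and 0.100 for the two intervals.
With interference 0.61 (so coincidence = 0.39), expected double-crossover frequency = 0.230 × 0.100 × 0.39 = 0.00897.
Expected number = 0.00897 × 1686 = 15.12 ≈ 15.

15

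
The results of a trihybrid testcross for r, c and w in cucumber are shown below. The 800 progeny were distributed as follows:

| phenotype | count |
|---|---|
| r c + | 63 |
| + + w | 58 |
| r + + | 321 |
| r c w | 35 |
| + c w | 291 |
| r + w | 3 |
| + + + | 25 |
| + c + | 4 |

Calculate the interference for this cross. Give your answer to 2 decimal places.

0.35

The two most frequent reciprocal classes, + c w and r + +, are the parental types, so the F1 was + c w / r + +.
The two rarest classes, + c + and r + w, are the double crossovers. Comparing them with the parentals, only the w allele has switched, so w is the middle locus and the order is c – w – r.
c–w: (121 + 7)/800 = 0.1600; w–r: (60 + 7)/800 = 0.0838.
Expected DCO frequency = 0.1600 × 0.0838 ≈ 0.01341; observed = 7/800 ≈ 0.00875.
Coefficient of coincidence = 0.00875/0.01341 ≈ 0.65; interference = 1 − 0.65 = 0.35.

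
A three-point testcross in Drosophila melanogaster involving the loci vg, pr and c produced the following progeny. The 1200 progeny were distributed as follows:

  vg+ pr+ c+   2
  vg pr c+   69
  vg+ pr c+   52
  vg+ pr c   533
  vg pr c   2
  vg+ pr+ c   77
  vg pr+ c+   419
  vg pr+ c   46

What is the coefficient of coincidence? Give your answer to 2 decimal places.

The two most frequent reciprocal classes, vg+ pr c and vg pr+ c+, are the parental types, so the F1 was vg+ pr c / vg pr+ c+.
The two rarest classes, vg pr c and vg+ pr+ c+, are the double crossovers. Comparing them with the parentals, only the vg allele has switched, so vg is the middle locus and the order is c – vg – pr.
c–vg: (98 + 4)/1200 = 0.0850; vg–pr: (146 + 4)/1200 = 0.1250.
Expected DCO frequency = 0.0850 × 0.1250 ≈ 0.01063; observed = 4/1200 ≈ 0.00333.
Coefficient of coincidence = 0.00333/0.01063 ≈ 0.31.

0.31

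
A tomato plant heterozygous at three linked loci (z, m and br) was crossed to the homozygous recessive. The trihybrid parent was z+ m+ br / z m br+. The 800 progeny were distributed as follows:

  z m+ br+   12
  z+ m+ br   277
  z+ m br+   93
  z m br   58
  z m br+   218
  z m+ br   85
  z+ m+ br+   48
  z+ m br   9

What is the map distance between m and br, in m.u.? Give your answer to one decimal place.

15.9 m.u.

The two rarest classes, z+ m br and z m+ br+, are the double crossovers. Comparing them with the parentals, only the m allele has switched, so m is the middle locus and the order is br – m – z.
Crossovers in the br–m interval produce the single-crossover classes z+ m+ br+ and z m br (48 + 58 = 106) plus the double crossovers (21).
RF(br–m) = (106 + 21) / 800 = 127/800 = 0.1588 → 15.9 m.u.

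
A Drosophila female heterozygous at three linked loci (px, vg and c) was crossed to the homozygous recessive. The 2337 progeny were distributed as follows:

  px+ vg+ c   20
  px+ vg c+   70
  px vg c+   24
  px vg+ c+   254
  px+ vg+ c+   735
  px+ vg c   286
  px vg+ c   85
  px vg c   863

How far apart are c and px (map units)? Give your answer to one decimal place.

25.0 map units

The two most frequent reciprocal classes, px vg c and px+ vg+ c+, are the parental types, so the F1 was px vg c / px+ vg+ c+.
The two rarest classes, px vg c+ and px+ vg+ c, are the double crossovers. Comparing them with the parentals, only the c allele has switched, so c is the middle locus and the order is px – c – vg.
Crossovers in the px–c interval produce the single-crossover classes px+ vg c and px vg+ c+ (286 + 254 = 540) plus the double crossovers (44).
RF(px–c) = (540 + 44) / 2337 = 584/2337 = 0.2499 → 25.0 map units.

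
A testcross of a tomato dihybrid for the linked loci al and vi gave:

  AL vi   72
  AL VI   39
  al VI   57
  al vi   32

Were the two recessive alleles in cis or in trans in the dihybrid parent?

The two most frequent classes are AL vi (72) and al VI (57); these are the parental (non-recombinant) types.
So the F1 carried AL vi on one chromosome and al VI on the other — the recessive alleles are on opposite chromosomes (trans / repulsion).

trans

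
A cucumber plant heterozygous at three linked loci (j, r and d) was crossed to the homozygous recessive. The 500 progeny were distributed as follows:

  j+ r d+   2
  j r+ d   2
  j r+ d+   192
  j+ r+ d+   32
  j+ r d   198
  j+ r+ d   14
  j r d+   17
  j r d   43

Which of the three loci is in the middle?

The two most frequent reciprocal classes, j+ r d and j r+ d+, are the parental types, so the F1 was j+ r d / j r+ d+.
The two rarest classes, j+ r d+ and j r+ d, are the double crossovers. Comparing them with the parentals, only the d allele has switched, so d is the middle locus and the order is j – d – r.

d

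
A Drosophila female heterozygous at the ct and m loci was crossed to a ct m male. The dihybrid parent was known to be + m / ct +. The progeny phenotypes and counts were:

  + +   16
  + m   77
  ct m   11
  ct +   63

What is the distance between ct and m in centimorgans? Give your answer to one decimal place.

16.2 centimorgans

The recombinant classes are + + and ct m: 16 + 11 = 27.
Recombination frequency = 27/167 = 0.1617 ≈ 16.2%, i.e. 16.2 centimorgans.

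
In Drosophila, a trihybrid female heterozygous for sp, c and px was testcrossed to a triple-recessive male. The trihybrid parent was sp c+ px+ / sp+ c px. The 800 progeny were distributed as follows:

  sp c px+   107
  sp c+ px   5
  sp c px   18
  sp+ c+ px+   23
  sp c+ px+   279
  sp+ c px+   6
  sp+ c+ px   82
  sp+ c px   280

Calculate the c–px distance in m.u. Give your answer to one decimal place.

25.0 m.u.

The two rarest classes, sp c+ px and sp+ c px+, are the double crossovers. Comparing them with the parentals, only the px allele has switched, so px is the middle locus and the order is sp – px – c.
Crossovers in the px–c interval produce the single-crossover classes sp c px+ and sp+ c+ px (107 + 82 = 189) plus the double crossovers (11).
RF(px–c) = (189 + 11) / 800 = 200/800 = 0.2500 → 25.0 m.u.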